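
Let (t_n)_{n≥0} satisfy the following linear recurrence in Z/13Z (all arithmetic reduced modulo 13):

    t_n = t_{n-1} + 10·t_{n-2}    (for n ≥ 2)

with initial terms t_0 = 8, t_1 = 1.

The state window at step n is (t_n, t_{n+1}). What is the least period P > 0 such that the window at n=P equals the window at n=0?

n=0: window = (8, 1)
n=1: window = (1, 3)
n=2: window = (3, 0)
n=3: window = (0, 4)
n=4: window = (4, 4)
n=5: window = (4, 5)
n=6: window = (5, 6)
n=7: window = (6, 4)
n=8: window = (4, 12)
n=9: window = (12, 0)
n=10: window = (0, 3)
n=11: window = (3, 3)
n=12: window = (3, 7)
n=13: window = (7, 11)
n=14: window = (11, 3)
n=15: window = (3, 9)
n=16: window = (9, 0)
n=17: window = (0, 12)
n=18: window = (12, 12)
n=19: window = (12, 2)
n=20: window = (2, 5)
n=21: window = (5, 12)
n=22: window = (12, 10)
n=23: window = (10, 0)
n=24: window = (0, 9)
n=25: window = (9, 9)
n=26: window = (9, 8)
n=27: window = (8, 7)
n=28: window = (7, 9)
n=29: window = (9, 1)
n=30: window = (1, 0)
n=31: window = (0, 10)
n=32: window = (10, 10)
n=33: window = (10, 6)
n=34: window = (6, 2)
n=35: window = (2, 10)
n=36: window = (10, 4)
n=37: window = (4, 0)
n=38: window = (0, 1)
n=39: window = (1, 1)
n=40: window = (1, 11)
n=41: window = (11, 8)
n=42: window = (8, 1)
window at n=42 equals window at n=0 → period = 42

42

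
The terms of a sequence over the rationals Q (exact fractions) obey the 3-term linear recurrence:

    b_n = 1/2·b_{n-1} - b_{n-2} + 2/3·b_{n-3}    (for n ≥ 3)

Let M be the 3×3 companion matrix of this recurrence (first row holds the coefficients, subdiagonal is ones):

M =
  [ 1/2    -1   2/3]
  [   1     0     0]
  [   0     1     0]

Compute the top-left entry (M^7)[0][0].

(M^7)[0][0] is the top entry after applying M 7 times to the unit state (1, 0, 0). Equivalently it is h_{9} for the auxiliary sequence (h_n) obeying the same recurrence with h_2 = 1 and h_i = 0 for 0 ≤ i < 2:
h_3 = 1/2·1 + -1·0 + 2/3·0 = 1/2
h_4 = 1/2·1/2 + -1·1 + 2/3·0 = -3/4
h_5 = 1/2·-3/4 + -1·1/2 + 2/3·1 = -5/24
h_6 = 1/2·-5/24 + -1·-3/4 + 2/3·1/2 = 47/48
h_7 = 1/2·47/48 + -1·-5/24 + 2/3·-3/4 = 19/96
h_8 = 1/2·19/96 + -1·47/48 + 2/3·-5/24 = -587/576
h_9 = 1/2·-587/576 + -1·19/96 + 2/3·47/48 = -7/128

-7/128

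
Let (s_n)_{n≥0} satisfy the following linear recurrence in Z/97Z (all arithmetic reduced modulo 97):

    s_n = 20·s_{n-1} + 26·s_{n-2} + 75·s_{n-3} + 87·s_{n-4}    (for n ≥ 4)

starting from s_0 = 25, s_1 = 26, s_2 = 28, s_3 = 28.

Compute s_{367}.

s_4 = 20·28 + 26·28 + 75·26 + 87·25 = 78
s_5 = 20·78 + 26·28 + 75·28 + 87·26 = 54
s_6 = 20·54 + 26·78 + 75·28 + 87·28 = 78
s_7 = 20·78 + 26·54 + 75·78 + 87·28 = 95
s_8 = 20·95 + 26·78 + 75·54 + 87·78 = 20
s_9 = 20·20 + 26·95 + 75·78 + 87·54 = 32
Continuing the recurrence:
  s_10 = 36;  s_11 = 65;  s_12 = 71;  s_13 = 58;  s_14 = 52;  s_15 = 45
  s_16 = 72;  s_17 = 13;  s_18 = 40;  s_19 = 74;  s_20 = 59;  s_21 = 57
  s_22 = 64;  s_23 = 45;  s_24 = 41;  s_25 = 12;  s_26 = 64;  s_27 = 46
  s_28 = 67;  s_29 = 38;  s_30 = 74;  s_31 = 49;  s_32 = 40;  s_33 = 66
  s_34 = 57;  s_35 = 31;  s_36 = 56;  s_37 = 12;  s_38 = 56;  s_39 = 84
  s_40 = 81;  s_41 = 27;  s_42 = 44;  s_43 = 27;  s_44 = 86;  s_45 = 20
  s_46 = 50;  s_47 = 37;  s_48 = 61;  s_49 = 9;  s_50 = 64;  s_51 = 93
  s_52 = 0;  s_53 = 47;  s_54 = 0;  s_55 = 1;  s_56 = 53;  s_57 = 34
  s_58 = 96;  s_59 = 76;  s_60 = 22;  s_61 = 61;  s_62 = 33;  s_63 = 32
  s_64 = 33;  s_65 = 59;  s_66 = 34;  s_67 = 4;  s_68 = 15;  s_69 = 36
  s_70 = 3;  s_71 = 44;  s_72 = 16;  s_73 = 68;  s_74 = 2;  s_75 = 46
  s_76 = 92;  s_77 = 81;  s_78 = 70;  s_79 = 52;  s_80 = 61;  s_81 = 28
  s_82 = 11;  s_83 = 56;  s_84 = 83;  s_85 = 72;  s_86 = 25;  s_87 = 83
  s_88 = 90;  s_89 = 69;  s_90 = 92;  s_91 = 48;  s_92 = 61;  s_93 = 45
  s_94 = 25;  s_95 = 42;  s_96 = 84;  s_97 = 26;  s_98 = 75;  s_99 = 5
  s_100 = 56;  s_101 = 19;  s_102 = 6;  s_103 = 11;  s_104 = 77;  s_105 = 49
  s_106 = 61;  s_107 = 11;  s_108 = 55;  s_109 = 39;  s_110 = 0;  s_111 = 82
  s_112 = 38;  s_113 = 77;  s_114 = 45;  s_115 = 82;  s_116 = 57;  s_117 = 57
  s_118 = 77;  s_119 = 75;  s_120 = 29;  s_121 = 72;  s_122 = 65;  s_123 = 38
  s_124 = 91;  s_125 = 76;  s_126 = 72;  s_127 = 64;  s_128 = 85;  s_129 = 50
  s_130 = 15;  s_131 = 60;  s_132 = 28;  s_133 = 29;  s_134 = 32;  s_135 = 81
  s_136 = 79;  s_137 = 73;  s_138 = 54;  s_139 = 42;  s_140 = 42;  s_141 = 14
  s_142 = 5;  s_143 = 90;  s_144 = 38;  s_145 = 37;  s_146 = 86;  s_147 = 73
  s_148 = 77;  s_149 = 12;  s_150 = 67;  s_151 = 4;  s_152 = 12;  s_153 = 11
  s_154 = 65;  s_155 = 21;  s_156 = 2;  s_157 = 16;  s_158 = 36;  s_159 = 9
  s_160 = 65;  s_161 = 0;  s_162 = 65;  s_163 = 71;  s_164 = 35;  s_165 = 49
  s_166 = 66;  s_167 = 47;  s_168 = 64;  s_169 = 75;  s_170 = 15;  s_171 = 81
  s_172 = 11;  s_173 = 82;  s_174 = 91;  s_175 = 87;  s_176 = 58;  s_177 = 18
  s_178 = 14;  s_179 = 57;  s_180 = 43;  s_181 = 11;  s_182 = 41;  s_183 = 75
  s_184 = 51;  s_185 = 18;  s_186 = 14;  s_187 = 40;  s_188 = 64;  s_189 = 86
  s_190 = 36;  s_191 = 81;  s_192 = 24;  s_193 = 61;  s_194 = 90;  s_195 = 11
  s_196 = 8;  s_197 = 87;  s_198 = 30;  s_199 = 54;  s_200 = 60;  s_201 = 7
  s_202 = 18;  s_203 = 40;  s_204 = 29;  s_205 = 87;  s_206 = 76;  s_207 = 28
  s_208 = 41;  s_209 = 73;  s_210 = 83;  s_211 = 48;  s_212 = 35;  s_213 = 71
  s_214 = 56;  s_215 = 67;  s_216 = 11;  s_217 = 20;  s_218 = 10;  s_219 = 2
  s_220 = 41;  s_221 = 64;  s_222 = 68;  s_223 = 65;  s_224 = 86;  s_225 = 13
  s_226 = 95;  s_227 = 84;  s_228 = 94;  s_229 = 1;  s_230 = 54;  s_231 = 41
  s_232 = 1;  s_233 = 82;  s_234 = 30;  s_235 = 69;  s_236 = 55;  s_237 = 56
  s_238 = 53;  s_239 = 34;  s_240 = 82;  s_241 = 22;  s_242 = 33;  s_243 = 58
  s_244 = 35;  s_245 = 1;  s_246 = 3;  s_247 = 94;  s_248 = 34;  s_249 = 41
  s_250 = 91;  s_251 = 34;  s_252 = 58;  s_253 = 20;  s_254 = 56;  s_255 = 24
  s_256 = 43;  s_257 = 52;  s_258 = 3;  s_259 = 32;  s_260 = 17;  s_261 = 4
  s_262 = 79;  s_263 = 20;  s_264 = 62;  s_265 = 79;  s_266 = 22;  s_267 = 57
  s_268 = 33;  s_269 = 92;  s_270 = 60;  s_271 = 65;  s_272 = 21;  s_273 = 64
  s_274 = 87;  s_275 = 61;  s_276 = 21;  s_277 = 34;  s_278 = 81;  s_279 = 74
  s_280 = 9;  s_281 = 79;  s_282 = 55;  s_283 = 82;  s_284 = 78;  s_285 = 43
  s_286 = 49;  s_287 = 47;  s_288 = 3;  s_289 = 65;  s_290 = 48;  s_291 = 77
  s_292 = 67;  s_293 = 84;  s_294 = 84;  s_295 = 68;  s_296 = 56;  s_297 = 6
  s_298 = 16;  s_299 = 19;  s_300 = 7;  s_301 = 28;  s_302 = 67;  s_303 = 75
  s_304 = 34;  s_305 = 3;  s_306 = 79;  s_307 = 63;  s_308 = 95;  s_309 = 24
  s_310 = 95;  s_311 = 95;  s_312 = 79;  s_313 = 71;  s_314 = 46;  s_315 = 78
  s_316 = 16;  s_317 = 44;  s_318 = 90;  s_319 = 66;  s_320 = 10;  s_321 = 78
  s_322 = 50;  s_323 = 14;  s_324 = 55;  s_325 = 69;  s_326 = 62;  s_327 = 35
  s_328 = 50;  s_329 = 50;  s_330 = 37;  s_331 = 8;  s_332 = 7;  s_333 = 4
  s_334 = 7;  s_335 = 10;  s_336 = 30;  s_337 = 84;  s_338 = 36;  s_339 = 10
  s_340 = 55;  s_341 = 19;  s_342 = 66;  s_343 = 19;  s_344 = 61;  s_345 = 72
  s_346 = 8;  s_347 = 15;  s_348 = 60;  s_349 = 15;  s_350 = 92;  s_351 = 81
  s_352 = 75;  s_353 = 74;  s_354 = 49;  s_355 = 56;  s_356 = 16;  s_357 = 55
  s_358 = 85;  s_359 = 84;  s_360 = 95;  s_361 = 15;  s_362 = 72;  s_363 = 64
  s_364 = 29;  s_365 = 25
s_366 = 20·25 + 26·29 + 75·64 + 87·72 = 96
s_367 = 20·96 + 26·25 + 75·29 + 87·64 = 31

31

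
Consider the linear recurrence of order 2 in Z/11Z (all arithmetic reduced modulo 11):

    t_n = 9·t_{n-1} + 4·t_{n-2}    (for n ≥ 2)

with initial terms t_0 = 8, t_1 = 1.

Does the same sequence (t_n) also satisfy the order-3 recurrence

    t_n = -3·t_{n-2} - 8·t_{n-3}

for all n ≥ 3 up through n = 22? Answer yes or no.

Terms t_0..t_22: 8, 1, 8, 10, 1, 5, 5, 10, 0, 7, 8, 1, 8, 10, 1, 5, 5, 10, 0, 7, 8, 1, 8
n=3: candidate gives 10, actual t_3 = 10 ✓
n=4: candidate gives 1, actual t_4 = 1 ✓
n=5: candidate gives 5, actual t_5 = 5 ✓
n=6: candidate gives 5, actual t_6 = 5 ✓
n=7: candidate gives 10, actual t_7 = 10 ✓
n=8: candidate gives 0, actual t_8 = 0 ✓
n=9: candidate gives 7, actual t_9 = 7 ✓
n=10: candidate gives 8, actual t_10 = 8 ✓
n=11: candidate gives 1, actual t_11 = 1 ✓
n=12: candidate gives 8, actual t_12 = 8 ✓
n=13: candidate gives 10, actual t_13 = 10 ✓
n=14: candidate gives 1, actual t_14 = 1 ✓
n=15: candidate gives 5, actual t_15 = 5 ✓
n=16: candidate gives 5, actual t_16 = 5 ✓
n=17: candidate gives 10, actual t_17 = 10 ✓
n=18: candidate gives 0, actual t_18 = 0 ✓
n=19: candidate gives 7, actual t_19 = 7 ✓
n=20: candidate gives 8, actual t_20 = 8 ✓
n=21: candidate gives 1, actual t_21 = 1 ✓
n=22: candidate gives 8, actual t_22 = 8 ✓

yes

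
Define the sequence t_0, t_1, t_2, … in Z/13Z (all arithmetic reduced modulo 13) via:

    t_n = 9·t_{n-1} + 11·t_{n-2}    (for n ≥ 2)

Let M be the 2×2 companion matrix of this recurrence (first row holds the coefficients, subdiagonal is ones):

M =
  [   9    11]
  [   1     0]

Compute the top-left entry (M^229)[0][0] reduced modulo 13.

10

(M^229)[0][0] is the top entry after applying M 229 times to the unit state (1, 0). Equivalently it is h_{230} for the auxiliary sequence (h_n) obeying the same recurrence with h_1 = 1 and h_i = 0 for 0 ≤ i < 1:
h_2 = 9·1 + 11·0 = 9
h_3 = 9·9 + 11·1 = 1
h_4 = 9·1 + 11·9 = 4
h_5 = 9·4 + 11·1 = 8
h_6 = 9·8 + 11·4 = 12
h_7 = 9·12 + 11·8 = 1
Continuing the recurrence:
  h_8 = 11;  h_9 = 6;  h_10 = 6;  h_11 = 3;  h_12 = 2;  h_13 = 12
  h_14 = 0;  h_15 = 2;  h_16 = 5;  h_17 = 2;  h_18 = 8;  h_19 = 3
  h_20 = 11;  h_21 = 2;  h_22 = 9;  h_23 = 12;  h_24 = 12;  h_25 = 6
  h_26 = 4;  h_27 = 11;  h_28 = 0;  h_29 = 4;  h_30 = 10;  h_31 = 4
  h_32 = 3;  h_33 = 6;  h_34 = 9;  h_35 = 4;  h_36 = 5;  h_37 = 11
  h_38 = 11;  h_39 = 12;  h_40 = 8;  h_41 = 9;  h_42 = 0;  h_43 = 8
  h_44 = 7;  h_45 = 8;  h_46 = 6;  h_47 = 12;  h_48 = 5;  h_49 = 8
  h_50 = 10;  h_51 = 9;  h_52 = 9;  h_53 = 11;  h_54 = 3;  h_55 = 5
  h_56 = 0;  h_57 = 3;  h_58 = 1;  h_59 = 3;  h_60 = 12;  h_61 = 11
  h_62 = 10;  h_63 = 3;  h_64 = 7;  h_65 = 5;  h_66 = 5;  h_67 = 9
  h_68 = 6;  h_69 = 10;  h_70 = 0;  h_71 = 6;  h_72 = 2;  h_73 = 6
  h_74 = 11;  h_75 = 9;  h_76 = 7;  h_77 = 6;  h_78 = 1;  h_79 = 10
  h_80 = 10;  h_81 = 5;  h_82 = 12;  h_83 = 7;  h_84 = 0;  h_85 = 12
  h_86 = 4;  h_87 = 12;  h_88 = 9;  h_89 = 5;  h_90 = 1;  h_91 = 12
  h_92 = 2;  h_93 = 7;  h_94 = 7;  h_95 = 10;  h_96 = 11;  h_97 = 1
  h_98 = 0;  h_99 = 11;  h_100 = 8;  h_101 = 11;  h_102 = 5;  h_103 = 10
  h_104 = 2;  h_105 = 11;  h_106 = 4;  h_107 = 1;  h_108 = 1;  h_109 = 7
  h_110 = 9;  h_111 = 2;  h_112 = 0;  h_113 = 9;  h_114 = 3;  h_115 = 9
  h_116 = 10;  h_117 = 7;  h_118 = 4;  h_119 = 9;  h_120 = 8;  h_121 = 2
  h_122 = 2;  h_123 = 1;  h_124 = 5;  h_125 = 4;  h_126 = 0;  h_127 = 5
  h_128 = 6;  h_129 = 5;  h_130 = 7;  h_131 = 1;  h_132 = 8;  h_133 = 5
  h_134 = 3;  h_135 = 4;  h_136 = 4;  h_137 = 2;  h_138 = 10;  h_139 = 8
  h_140 = 0;  h_141 = 10;  h_142 = 12;  h_143 = 10;  h_144 = 1;  h_145 = 2
  h_146 = 3;  h_147 = 10;  h_148 = 6;  h_149 = 8;  h_150 = 8;  h_151 = 4
  h_152 = 7;  h_153 = 3;  h_154 = 0;  h_155 = 7;  h_156 = 11;  h_157 = 7
  h_158 = 2;  h_159 = 4;  h_160 = 6;  h_161 = 7;  h_162 = 12;  h_163 = 3
  h_164 = 3;  h_165 = 8;  h_166 = 1;  h_167 = 6;  h_168 = 0;  h_169 = 1
  h_170 = 9;  h_171 = 1;  h_172 = 4;  h_173 = 8;  h_174 = 12;  h_175 = 1
  h_176 = 11;  h_177 = 6;  h_178 = 6;  h_179 = 3;  h_180 = 2;  h_181 = 12
  h_182 = 0;  h_183 = 2;  h_184 = 5;  h_185 = 2;  h_186 = 8;  h_187 = 3
  h_188 = 11;  h_189 = 2;  h_190 = 9;  h_191 = 12;  h_192 = 12;  h_193 = 6
  h_194 = 4;  h_195 = 11;  h_196 = 0;  h_197 = 4;  h_198 = 10;  h_199 = 4
  h_200 = 3;  h_201 = 6;  h_202 = 9;  h_203 = 4;  h_204 = 5;  h_205 = 11
  h_206 = 11;  h_207 = 12;  h_208 = 8;  h_209 = 9;  h_210 = 0;  h_211 = 8
  h_212 = 7;  h_213 = 8;  h_214 = 6;  h_215 = 12;  h_216 = 5;  h_217 = 8
  h_218 = 10;  h_219 = 9;  h_220 = 9;  h_221 = 11;  h_222 = 3;  h_223 = 5
  h_224 = 0;  h_225 = 3;  h_226 = 1;  h_227 = 3;  h_228 = 12
h_229 = 9·12 + 11·3 = 11
h_230 = 9·11 + 11·12 = 10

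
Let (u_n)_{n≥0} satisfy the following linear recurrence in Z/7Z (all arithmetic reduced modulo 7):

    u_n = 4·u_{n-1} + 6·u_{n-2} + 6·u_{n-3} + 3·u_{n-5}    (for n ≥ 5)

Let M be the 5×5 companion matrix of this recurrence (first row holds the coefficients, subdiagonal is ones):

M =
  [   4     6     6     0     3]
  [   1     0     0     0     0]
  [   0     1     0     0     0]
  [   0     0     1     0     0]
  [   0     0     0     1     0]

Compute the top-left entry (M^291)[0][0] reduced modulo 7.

6

(M^291)[0][0] is the top entry after applying M 291 times to the unit state (1, 0, 0, 0, 0). Equivalently it is h_{295} for the auxiliary sequence (h_n) obeying the same recurrence with h_4 = 1 and h_i = 0 for 0 ≤ i < 4:
h_5 = 4·1 + 6·0 + 6·0 + 0·0 + 3·0 = 4
h_6 = 4·4 + 6·1 + 6·0 + 0·0 + 3·0 = 1
h_7 = 4·1 + 6·4 + 6·1 + 0·0 + 3·0 = 6
h_8 = 4·6 + 6·1 + 6·4 + 0·1 + 3·0 = 5
h_9 = 4·5 + 6·6 + 6·1 + 0·4 + 3·1 = 2
h_10 = 4·2 + 6·5 + 6·6 + 0·1 + 3·4 = 2
h_11 = 4·2 + 6·2 + 6·5 + 0·6 + 3·1 = 4
h_12 = 4·4 + 6·2 + 6·2 + 0·5 + 3·6 = 2
h_13 = 4·2 + 6·4 + 6·2 + 0·2 + 3·5 = 3
h_14 = 4·3 + 6·2 + 6·4 + 0·2 + 3·2 = 5
h_15 = 4·5 + 6·3 + 6·2 + 0·4 + 3·2 = 0
h_16 = 4·0 + 6·5 + 6·3 + 0·2 + 3·4 = 4
h_17 = 4·4 + 6·0 + 6·5 + 0·3 + 3·2 = 3
h_18 = 4·3 + 6·4 + 6·0 + 0·5 + 3·3 = 3
h_19 = 4·3 + 6·3 + 6·4 + 0·0 + 3·5 = 6
h_20 = 4·6 + 6·3 + 6·3 + 0·4 + 3·0 = 4
h_21 = 4·4 + 6·6 + 6·3 + 0·3 + 3·4 = 5
h_22 = 4·5 + 6·4 + 6·6 + 0·3 + 3·3 = 5
h_23 = 4·5 + 6·5 + 6·4 + 0·6 + 3·3 = 6
h_24 = 4·6 + 6·5 + 6·5 + 0·4 + 3·6 = 4
h_25 = 4·4 + 6·6 + 6·5 + 0·5 + 3·4 = 3
h_26 = 4·3 + 6·4 + 6·6 + 0·5 + 3·5 = 3
h_27 = 4·3 + 6·3 + 6·4 + 0·6 + 3·5 = 6
h_28 = 4·6 + 6·3 + 6·3 + 0·4 + 3·6 = 1
h_29 = 4·1 + 6·6 + 6·3 + 0·3 + 3·4 = 0
h_30 = 4·0 + 6·1 + 6·6 + 0·3 + 3·3 = 2
h_31 = 4·2 + 6·0 + 6·1 + 0·6 + 3·3 = 2
h_32 = 4·2 + 6·2 + 6·0 + 0·1 + 3·6 = 3
h_33 = 4·3 + 6·2 + 6·2 + 0·0 + 3·1 = 4
h_34 = 4·4 + 6·3 + 6·2 + 0·2 + 3·0 = 4
h_35 = 4·4 + 6·4 + 6·3 + 0·2 + 3·2 = 1
h_36 = 4·1 + 6·4 + 6·4 + 0·3 + 3·2 = 2
h_37 = 4·2 + 6·1 + 6·4 + 0·4 + 3·3 = 5
h_38 = 4·5 + 6·2 + 6·1 + 0·4 + 3·4 = 1
h_39 = 4·1 + 6·5 + 6·2 + 0·1 + 3·4 = 2
h_40 = 4·2 + 6·1 + 6·5 + 0·2 + 3·1 = 5
h_41 = 4·5 + 6·2 + 6·1 + 0·5 + 3·2 = 2
h_42 = 4·2 + 6·5 + 6·2 + 0·1 + 3·5 = 2
h_43 = 4·2 + 6·2 + 6·5 + 0·2 + 3·1 = 4
h_44 = 4·4 + 6·2 + 6·2 + 0·5 + 3·2 = 4
h_45 = 4·4 + 6·4 + 6·2 + 0·2 + 3·5 = 4
h_46 = 4·4 + 6·4 + 6·4 + 0·2 + 3·2 = 0
h_47 = 4·0 + 6·4 + 6·4 + 0·4 + 3·2 = 5
h_48 = 4·5 + 6·0 + 6·4 + 0·4 + 3·4 = 0
h_49 = 4·0 + 6·5 + 6·0 + 0·4 + 3·4 = 0
h_50 = 4·0 + 6·0 + 6·5 + 0·0 + 3·4 = 0
h_51 = 4·0 + 6·0 + 6·0 + 0·5 + 3·0 = 0
h_52 = 4·0 + 6·0 + 6·0 + 0·0 + 3·5 = 1
(h_48, h_49, h_50, h_51, h_52) = (0, 0, 0, 0, 1) = (h_0, h_1, h_2, h_3, h_4), so the sequence has period 48.
295 ≡ 7 (mod 48), hence h_295 = h_7 = 6.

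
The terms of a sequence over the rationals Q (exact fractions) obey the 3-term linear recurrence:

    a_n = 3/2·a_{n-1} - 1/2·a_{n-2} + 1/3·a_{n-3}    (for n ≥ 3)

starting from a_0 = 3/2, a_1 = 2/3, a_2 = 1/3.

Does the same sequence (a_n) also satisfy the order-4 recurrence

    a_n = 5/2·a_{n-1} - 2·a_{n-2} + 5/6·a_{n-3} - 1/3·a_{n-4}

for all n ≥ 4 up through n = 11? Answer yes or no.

yes

Terms a_0..a_11: 3/2, 2/3, 1/3, 2/3, 19/18, 49/36, 125/72, 983/432, 2591/864, 2269/576, 53581/10368, 140629/20736
n=4: candidate gives 19/18, actual a_4 = 19/18 ✓
n=5: candidate gives 49/36, actual a_5 = 49/36 ✓
n=6: candidate gives 125/72, actual a_6 = 125/72 ✓
n=7: candidate gives 983/432, actual a_7 = 983/432 ✓
n=8: candidate gives 2591/864, actual a_8 = 2591/864 ✓
n=9: candidate gives 2269/576, actual a_9 = 2269/576 ✓
n=10: candidate gives 53581/10368, actual a_10 = 53581/10368 ✓
n=11: candidate gives 140629/20736, actual a_11 = 140629/20736 ✓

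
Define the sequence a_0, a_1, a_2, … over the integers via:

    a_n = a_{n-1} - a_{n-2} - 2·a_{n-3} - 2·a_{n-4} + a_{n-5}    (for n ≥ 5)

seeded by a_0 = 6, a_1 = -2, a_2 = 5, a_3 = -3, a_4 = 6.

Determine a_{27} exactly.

-40714

a_5 = 1·6 + -1·-3 + -2·5 + -2·-2 + 1·6 = 9
a_6 = 1·9 + -1·6 + -2·-3 + -2·5 + 1·-2 = -3
a_7 = 1·-3 + -1·9 + -2·6 + -2·-3 + 1·5 = -13
a_8 = 1·-13 + -1·-3 + -2·9 + -2·6 + 1·-3 = -43
a_9 = 1·-43 + -1·-13 + -2·-3 + -2·9 + 1·6 = -36
a_10 = 1·-36 + -1·-43 + -2·-13 + -2·-3 + 1·9 = 48
a_11 = 1·48 + -1·-36 + -2·-43 + -2·-13 + 1·-3 = 193
a_12 = 1·193 + -1·48 + -2·-36 + -2·-43 + 1·-13 = 290
a_13 = 1·290 + -1·193 + -2·48 + -2·-36 + 1·-43 = 30
a_14 = 1·30 + -1·290 + -2·193 + -2·48 + 1·-36 = -778
a_15 = 1·-778 + -1·30 + -2·290 + -2·193 + 1·48 = -1726
a_16 = 1·-1726 + -1·-778 + -2·30 + -2·290 + 1·193 = -1395
a_17 = 1·-1395 + -1·-1726 + -2·-778 + -2·30 + 1·290 = 2117
a_18 = 1·2117 + -1·-1395 + -2·-1726 + -2·-778 + 1·30 = 8550
a_19 = 1·8550 + -1·2117 + -2·-1395 + -2·-1726 + 1·-778 = 11897
a_20 = 1·11897 + -1·8550 + -2·2117 + -2·-1395 + 1·-1726 = 177
a_21 = 1·177 + -1·11897 + -2·8550 + -2·2117 + 1·-1395 = -34449
a_22 = 1·-34449 + -1·177 + -2·11897 + -2·8550 + 1·2117 = -73403
a_23 = 1·-73403 + -1·-34449 + -2·177 + -2·11897 + 1·8550 = -54552
a_24 = 1·-54552 + -1·-73403 + -2·-34449 + -2·177 + 1·11897 = 99292
a_25 = 1·99292 + -1·-54552 + -2·-73403 + -2·-34449 + 1·177 = 369725
a_26 = 1·369725 + -1·99292 + -2·-54552 + -2·-73403 + 1·-34449 = 491894
a_27 = 1·491894 + -1·369725 + -2·99292 + -2·-54552 + 1·-73403 = -40714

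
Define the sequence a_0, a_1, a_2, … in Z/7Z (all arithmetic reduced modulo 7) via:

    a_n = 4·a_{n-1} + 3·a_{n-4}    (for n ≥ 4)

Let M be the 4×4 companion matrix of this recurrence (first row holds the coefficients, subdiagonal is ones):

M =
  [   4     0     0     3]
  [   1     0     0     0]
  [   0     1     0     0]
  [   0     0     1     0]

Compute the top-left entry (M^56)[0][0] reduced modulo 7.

(M^56)[0][0] is the top entry after applying M 56 times to the unit state (1, 0, 0, 0). Equivalently it is h_{59} for the auxiliary sequence (h_n) obeying the same recurrence with h_3 = 1 and h_i = 0 for 0 ≤ i < 3:
h_4 = 4·1 + 0·0 + 0·0 + 3·0 = 4
h_5 = 4·4 + 0·1 + 0·0 + 3·0 = 2
h_6 = 4·2 + 0·4 + 0·1 + 3·0 = 1
h_7 = 4·1 + 0·2 + 0·4 + 3·1 = 0
h_8 = 4·0 + 0·1 + 0·2 + 3·4 = 5
h_9 = 4·5 + 0·0 + 0·1 + 3·2 = 5
h_10 = 4·5 + 0·5 + 0·0 + 3·1 = 2
h_11 = 4·2 + 0·5 + 0·5 + 3·0 = 1
h_12 = 4·1 + 0·2 + 0·5 + 3·5 = 5
h_13 = 4·5 + 0·1 + 0·2 + 3·5 = 0
h_14 = 4·0 + 0·5 + 0·1 + 3·2 = 6
h_15 = 4·6 + 0·0 + 0·5 + 3·1 = 6
h_16 = 4·6 + 0·6 + 0·0 + 3·5 = 4
h_17 = 4·4 + 0·6 + 0·6 + 3·0 = 2
h_18 = 4·2 + 0·4 + 0·6 + 3·6 = 5
h_19 = 4·5 + 0·2 + 0·4 + 3·6 = 3
h_20 = 4·3 + 0·5 + 0·2 + 3·4 = 3
h_21 = 4·3 + 0·3 + 0·5 + 3·2 = 4
h_22 = 4·4 + 0·3 + 0·3 + 3·5 = 3
h_23 = 4·3 + 0·4 + 0·3 + 3·3 = 0
h_24 = 4·0 + 0·3 + 0·4 + 3·3 = 2
h_25 = 4·2 + 0·0 + 0·3 + 3·4 = 6
h_26 = 4·6 + 0·2 + 0·0 + 3·3 = 5
h_27 = 4·5 + 0·6 + 0·2 + 3·0 = 6
h_28 = 4·6 + 0·5 + 0·6 + 3·2 = 2
h_29 = 4·2 + 0·6 + 0·5 + 3·6 = 5
h_30 = 4·5 + 0·2 + 0·6 + 3·5 = 0
h_31 = 4·0 + 0·5 + 0·2 + 3·6 = 4
h_32 = 4·4 + 0·0 + 0·5 + 3·2 = 1
h_33 = 4·1 + 0·4 + 0·0 + 3·5 = 5
h_34 = 4·5 + 0·1 + 0·4 + 3·0 = 6
h_35 = 4·6 + 0·5 + 0·1 + 3·4 = 1
h_36 = 4·1 + 0·6 + 0·5 + 3·1 = 0
h_37 = 4·0 + 0·1 + 0·6 + 3·5 = 1
h_38 = 4·1 + 0·0 + 0·1 + 3·6 = 1
h_39 = 4·1 + 0·1 + 0·0 + 3·1 = 0
h_40 = 4·0 + 0·1 + 0·1 + 3·0 = 0
h_41 = 4·0 + 0·0 + 0·1 + 3·1 = 3
h_42 = 4·3 + 0·0 + 0·0 + 3·1 = 1
h_43 = 4·1 + 0·3 + 0·0 + 3·0 = 4
h_44 = 4·4 + 0·1 + 0·3 + 3·0 = 2
h_45 = 4·2 + 0·4 + 0·1 + 3·3 = 3
h_46 = 4·3 + 0·2 + 0·4 + 3·1 = 1
h_47 = 4·1 + 0·3 + 0·2 + 3·4 = 2
h_48 = 4·2 + 0·1 + 0·3 + 3·2 = 0
h_49 = 4·0 + 0·2 + 0·1 + 3·3 = 2
h_50 = 4·2 + 0·0 + 0·2 + 3·1 = 4
h_51 = 4·4 + 0·2 + 0·0 + 3·2 = 1
h_52 = 4·1 + 0·4 + 0·2 + 3·0 = 4
h_53 = 4·4 + 0·1 + 0·4 + 3·2 = 1
h_54 = 4·1 + 0·4 + 0·1 + 3·4 = 2
h_55 = 4·2 + 0·1 + 0·4 + 3·1 = 4
h_56 = 4·4 + 0·2 + 0·1 + 3·4 = 0
h_57 = 4·0 + 0·4 + 0·2 + 3·1 = 3
h_58 = 4·3 + 0·0 + 0·4 + 3·2 = 4
h_59 = 4·4 + 0·3 + 0·0 + 3·4 = 0

0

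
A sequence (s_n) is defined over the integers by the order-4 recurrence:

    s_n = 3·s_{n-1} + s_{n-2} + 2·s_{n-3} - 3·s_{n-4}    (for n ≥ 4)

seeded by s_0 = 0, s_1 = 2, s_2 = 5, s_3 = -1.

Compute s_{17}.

38448615

s_4 = 3·-1 + 1·5 + 2·2 + -3·0 = 6
s_5 = 3·6 + 1·-1 + 2·5 + -3·2 = 21
s_6 = 3·21 + 1·6 + 2·-1 + -3·5 = 52
s_7 = 3·52 + 1·21 + 2·6 + -3·-1 = 192
s_8 = 3·192 + 1·52 + 2·21 + -3·6 = 652
s_9 = 3·652 + 1·192 + 2·52 + -3·21 = 2189
s_10 = 3·2189 + 1·652 + 2·192 + -3·52 = 7447
s_11 = 3·7447 + 1·2189 + 2·652 + -3·192 = 25258
s_12 = 3·25258 + 1·7447 + 2·2189 + -3·652 = 85643
s_13 = 3·85643 + 1·25258 + 2·7447 + -3·2189 = 290514
s_14 = 3·290514 + 1·85643 + 2·25258 + -3·7447 = 985360
s_15 = 3·985360 + 1·290514 + 2·85643 + -3·25258 = 3342106
s_16 = 3·3342106 + 1·985360 + 2·290514 + -3·85643 = 11335777
s_17 = 3·11335777 + 1·3342106 + 2·985360 + -3·290514 = 38448615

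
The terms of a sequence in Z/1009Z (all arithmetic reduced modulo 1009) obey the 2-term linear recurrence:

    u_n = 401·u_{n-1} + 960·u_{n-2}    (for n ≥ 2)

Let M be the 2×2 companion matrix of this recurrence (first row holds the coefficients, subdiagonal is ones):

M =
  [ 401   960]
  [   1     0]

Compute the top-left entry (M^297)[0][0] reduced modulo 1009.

114

(M^297)[0][0] is the top entry after applying M 297 times to the unit state (1, 0). Equivalently it is h_{298} for the auxiliary sequence (h_n) obeying the same recurrence with h_1 = 1 and h_i = 0 for 0 ≤ i < 1:
h_2 = 401·1 + 960·0 = 401
h_3 = 401·401 + 960·1 = 321
h_4 = 401·321 + 960·401 = 100
h_5 = 401·100 + 960·321 = 155
h_6 = 401·155 + 960·100 = 751
h_7 = 401·751 + 960·155 = 946
Continuing the recurrence:
  h_8 = 496;  h_9 = 183;  h_10 = 647;  h_11 = 248;  h_12 = 142;  h_13 = 394
  h_14 = 695;  h_15 = 76;  h_16 = 457;  h_17 = 940;  h_18 = 388;  h_19 = 556
  h_20 = 126;  h_21 = 75;  h_22 = 694;  h_23 = 171;  h_24 = 259;  h_25 = 634
  h_26 = 392;  h_27 = 1;  h_28 = 364;  h_29 = 619;  h_30 = 331;  h_31 = 491
  h_32 = 61;  h_33 = 402;  h_34 = 809;  h_35 = 1002;  h_36 = 939;  h_37 = 525
  h_38 = 47;  h_39 = 185;  h_40 = 243;  h_41 = 595;  h_42 = 672;  h_43 = 175
  h_44 = 923;  h_45 = 326;  h_46 = 743;  h_47 = 458;  h_48 = 946;  h_49 = 727
  h_50 = 995;  h_51 = 132;  h_52 = 141;  h_53 = 632;  h_54 = 327;  h_55 = 268
  h_56 = 635;  h_57 = 352;  h_58 = 56;  h_59 = 163;  h_60 = 61;  h_61 = 330
  h_62 = 189;  h_63 = 88;  h_64 = 802;  h_65 = 464;  h_66 = 461;  h_67 = 685
  h_68 = 855;  h_69 = 536;  h_70 = 502;  h_71 = 481;  h_72 = 789;  h_73 = 210
  h_74 = 144;  h_75 = 31;  h_76 = 330;  h_77 = 650;  h_78 = 302;  h_79 = 460
  h_80 = 150;  h_81 = 277;  h_82 = 809;  h_83 = 64;  h_84 = 149;  h_85 = 109
  h_86 = 84;  h_87 = 91;  h_88 = 87;  h_89 = 158;  h_90 = 573;  h_91 = 51
  h_92 = 446;  h_93 = 781;  h_94 = 735;  h_95 = 180;  h_96 = 850;  h_97 = 69
  h_98 = 145;  h_99 = 278;  h_100 = 446;  h_101 = 757;  h_102 = 192;  h_103 = 548
  h_104 = 468;  h_105 = 385;  h_106 = 283;  h_107 = 781;  h_108 = 650;  h_109 = 401
  h_110 = 808;  h_111 = 650;  h_112 = 87;  h_113 = 10;  h_114 = 756;  h_115 = 975
  h_116 = 781;  h_117 = 39;  h_118 = 577;  h_119 = 423;  h_120 = 90;  h_121 = 228
  h_122 = 244;  h_123 = 907;  h_124 = 619;  h_125 = 967;  h_126 = 250;  h_127 = 399
  h_128 = 435;  h_129 = 507;  h_130 = 372;  h_131 = 222;  h_132 = 164;  h_133 = 400
  h_134 = 5;  h_135 = 567;  h_136 = 97;  h_137 = 15;  h_138 = 253;  h_139 = 827
  h_140 = 386;  h_141 = 246;  h_142 = 21;  h_143 = 403;  h_144 = 143;  h_145 = 263
  h_146 = 583;  h_147 = 934;  h_148 = 889;  h_149 = 960;  h_150 = 357;  h_151 = 262
  h_152 = 795;  h_153 = 230;  h_154 = 807;  h_155 = 556;  h_156 = 784;  h_157 = 584
  h_158 = 22;  h_159 = 386;  h_160 = 340;  h_161 = 382;  h_162 = 307;  h_163 = 462
  h_164 = 707;  h_165 = 547;  h_166 = 57;  h_167 = 90;  h_168 = 0;  h_169 = 635
  h_170 = 367;  h_171 = 17;  h_172 = 942;  h_173 = 552;  h_174 = 637;  h_175 = 355
  h_176 = 152;  h_177 = 170;  h_178 = 182;  h_179 = 76;  h_180 = 369;  h_181 = 967
  h_182 = 392;  h_183 = 837;  h_184 = 612;  h_185 = 581;  h_186 = 184;  h_187 = 919
  h_188 = 299;  h_189 = 202;  h_190 = 766;  h_191 = 622;  h_192 = 1007;  h_193 = 1008
  h_194 = 706;  h_195 = 635;  h_196 = 79;  h_197 = 564;  h_198 = 313;  h_199 = 4
  h_200 = 393;  h_201 = 1002;  h_202 = 134;  h_203 = 600;  h_204 = 955;  h_205 = 405
  h_206 = 584;  h_207 = 431;  h_208 = 937;  h_209 = 459;  h_210 = 922;  h_211 = 135
  h_212 = 885;  h_213 = 165;  h_214 = 602;  h_215 = 238;  h_216 = 355;  h_217 = 532
  h_218 = 191;  h_219 = 73;  h_220 = 743;  h_221 = 747;  h_222 = 800;  h_223 = 668
  h_224 = 634;  h_225 = 531;  h_226 = 245;  h_227 = 587;  h_228 = 393;  h_229 = 687
  h_230 = 953;  h_231 = 385;  h_232 = 734;  h_233 = 12;  h_234 = 125;  h_235 = 96
  h_236 = 83;  h_237 = 327;  h_238 = 935;  h_239 = 717;  h_240 = 551;  h_241 = 162
  h_242 = 630;  h_243 = 514;  h_244 = 687;  h_245 = 69;  h_246 = 60;  h_247 = 499
  h_248 = 404;  h_249 = 329;  h_250 = 134;  h_251 = 280;  h_252 = 778;  h_253 = 603
  h_254 = 872;  h_255 = 272;  h_256 = 759;  h_257 = 439;  h_258 = 615;  h_259 = 97
  h_260 = 690;  h_261 = 516;  h_262 = 567;  h_263 = 283;  h_264 = 944;  h_265 = 428
  h_266 = 256;  h_267 = 964;  h_268 = 690;  h_269 = 411;  h_270 = 840;  h_271 = 884
  h_272 = 534;  h_273 = 297;  h_274 = 103;  h_275 = 516;  h_276 = 69;  h_277 = 367
  h_278 = 508;  h_279 = 69;  h_280 = 759;  h_281 = 296;  h_282 = 785;  h_283 = 608
  h_284 = 516;  h_285 = 549;  h_286 = 128;  h_287 = 211;  h_288 = 646;  h_289 = 493
  h_290 = 563;  h_291 = 815;  h_292 = 564;  h_293 = 573;  h_294 = 337;  h_295 = 106
  h_296 = 768
h_297 = 401·768 + 960·106 = 74
h_298 = 401·74 + 960·768 = 114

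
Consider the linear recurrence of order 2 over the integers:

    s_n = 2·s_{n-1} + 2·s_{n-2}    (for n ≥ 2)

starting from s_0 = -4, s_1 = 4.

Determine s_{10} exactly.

s_2 = 2·4 + 2·-4 = 0
s_3 = 2·0 + 2·4 = 8
s_4 = 2·8 + 2·0 = 16
s_5 = 2·16 + 2·8 = 48
s_6 = 2·48 + 2·16 = 128
s_7 = 2·128 + 2·48 = 352
s_8 = 2·352 + 2·128 = 960
s_9 = 2·960 + 2·352 = 2624
s_10 = 2·2624 + 2·960 = 7168

7168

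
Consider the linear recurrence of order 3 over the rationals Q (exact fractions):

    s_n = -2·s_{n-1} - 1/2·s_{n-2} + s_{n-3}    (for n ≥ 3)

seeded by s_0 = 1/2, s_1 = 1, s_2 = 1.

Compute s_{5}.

s_3 = -2·1 + -1/2·1 + 1·1/2 = -2
s_4 = -2·-2 + -1/2·1 + 1·1 = 9/2
s_5 = -2·9/2 + -1/2·-2 + 1·1 = -7

-7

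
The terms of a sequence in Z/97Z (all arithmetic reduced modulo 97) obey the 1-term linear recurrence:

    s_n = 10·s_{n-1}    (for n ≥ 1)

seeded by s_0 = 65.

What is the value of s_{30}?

93

s_1 = 10·65 = 68
s_2 = 10·68 = 1
s_3 = 10·1 = 10
s_4 = 10·10 = 3
s_5 = 10·3 = 30
s_6 = 10·30 = 9
s_7 = 10·9 = 90
s_8 = 10·90 = 27
s_9 = 10·27 = 76
s_10 = 10·76 = 81
s_11 = 10·81 = 34
s_12 = 10·34 = 49
s_13 = 10·49 = 5
s_14 = 10·5 = 50
s_15 = 10·50 = 15
s_16 = 10·15 = 53
s_17 = 10·53 = 45
s_18 = 10·45 = 62
s_19 = 10·62 = 38
s_20 = 10·38 = 89
s_21 = 10·89 = 17
s_22 = 10·17 = 73
s_23 = 10·73 = 51
s_24 = 10·51 = 25
s_25 = 10·25 = 56
s_26 = 10·56 = 75
s_27 = 10·75 = 71
s_28 = 10·71 = 31
s_29 = 10·31 = 19
s_30 = 10·19 = 93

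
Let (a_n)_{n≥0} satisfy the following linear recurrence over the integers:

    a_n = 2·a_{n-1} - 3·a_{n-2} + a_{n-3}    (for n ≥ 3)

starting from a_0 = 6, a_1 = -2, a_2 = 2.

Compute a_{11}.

76

a_3 = 2·2 + -3·-2 + 1·6 = 16
a_4 = 2·16 + -3·2 + 1·-2 = 24
a_5 = 2·24 + -3·16 + 1·2 = 2
a_6 = 2·2 + -3·24 + 1·16 = -52
a_7 = 2·-52 + -3·2 + 1·24 = -86
a_8 = 2·-86 + -3·-52 + 1·2 = -14
a_9 = 2·-14 + -3·-86 + 1·-52 = 178
a_10 = 2·178 + -3·-14 + 1·-86 = 312
a_11 = 2·312 + -3·178 + 1·-14 = 76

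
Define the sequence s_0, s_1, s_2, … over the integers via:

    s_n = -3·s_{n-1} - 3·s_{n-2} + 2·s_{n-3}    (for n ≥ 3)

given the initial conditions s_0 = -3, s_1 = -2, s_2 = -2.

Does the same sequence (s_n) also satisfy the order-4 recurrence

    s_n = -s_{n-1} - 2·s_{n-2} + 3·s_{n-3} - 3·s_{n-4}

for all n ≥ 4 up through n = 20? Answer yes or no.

Terms s_0..s_20: -3, -2, -2, 6, -16, 26, -18, -56, 274, -690, 1136, -790, -2418, 11896, -30014, 49518, -34720, -104422, 516462, -1305560, 2158450
n=4: candidate gives 1, actual s_4 = -16 ✗

no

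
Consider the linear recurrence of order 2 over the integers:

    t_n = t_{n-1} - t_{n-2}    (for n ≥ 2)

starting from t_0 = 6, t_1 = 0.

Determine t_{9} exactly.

-6

t_2 = 1·0 + -1·6 = -6
t_3 = 1·-6 + -1·0 = -6
t_4 = 1·-6 + -1·-6 = 0
t_5 = 1·0 + -1·-6 = 6
t_6 = 1·6 + -1·0 = 6
t_7 = 1·6 + -1·6 = 0
t_8 = 1·0 + -1·6 = -6
t_9 = 1·-6 + -1·0 = -6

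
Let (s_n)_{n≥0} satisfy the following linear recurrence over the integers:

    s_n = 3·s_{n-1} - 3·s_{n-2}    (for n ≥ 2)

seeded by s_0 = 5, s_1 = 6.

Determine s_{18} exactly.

-98415

s_2 = 3·6 + -3·5 = 3
s_3 = 3·3 + -3·6 = -9
s_4 = 3·-9 + -3·3 = -36
s_5 = 3·-36 + -3·-9 = -81
s_6 = 3·-81 + -3·-36 = -135
s_7 = 3·-135 + -3·-81 = -162
s_8 = 3·-162 + -3·-135 = -81
s_9 = 3·-81 + -3·-162 = 243
s_10 = 3·243 + -3·-81 = 972
s_11 = 3·972 + -3·243 = 2187
s_12 = 3·2187 + -3·972 = 3645
s_13 = 3·3645 + -3·2187 = 4374
s_14 = 3·4374 + -3·3645 = 2187
s_15 = 3·2187 + -3·4374 = -6561
s_16 = 3·-6561 + -3·2187 = -26244
s_17 = 3·-26244 + -3·-6561 = -59049
s_18 = 3·-59049 + -3·-26244 = -98415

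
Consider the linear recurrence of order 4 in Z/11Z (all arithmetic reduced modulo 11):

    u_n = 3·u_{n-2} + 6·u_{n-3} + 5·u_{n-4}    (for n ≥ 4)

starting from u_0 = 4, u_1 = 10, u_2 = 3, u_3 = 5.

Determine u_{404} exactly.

u_4 = 0·5 + 3·3 + 6·10 + 5·4 = 1
u_5 = 0·1 + 3·5 + 6·3 + 5·10 = 6
u_6 = 0·6 + 3·1 + 6·5 + 5·3 = 4
u_7 = 0·4 + 3·6 + 6·1 + 5·5 = 5
u_8 = 0·5 + 3·4 + 6·6 + 5·1 = 9
u_9 = 0·9 + 3·5 + 6·4 + 5·6 = 3
Continuing the recurrence:
  u_10 = 0;  u_11 = 0;  u_12 = 8;  u_13 = 4;  u_14 = 2;  u_15 = 5
  u_16 = 4;  u_17 = 3;  u_18 = 8;  u_19 = 3;  u_20 = 7;  u_21 = 6
  u_22 = 2;  u_23 = 9;  u_24 = 0;  u_25 = 3;  u_26 = 9;  u_27 = 10
  u_28 = 1;  u_29 = 0;  u_30 = 9;  u_31 = 1;  u_32 = 10;  u_33 = 2
  u_34 = 4;  u_35 = 5;  u_36 = 8;  u_37 = 5;  u_38 = 8;  u_39 = 0
  u_40 = 6;  u_41 = 7;  u_42 = 3;  u_43 = 2;  u_44 = 4;  u_45 = 4
  u_46 = 6;  u_47 = 2;  u_48 = 7;  u_49 = 7;  u_50 = 8;  u_51 = 7
  u_52 = 2;  u_53 = 5;  u_54 = 0;  u_55 = 7;  u_56 = 7;  u_57 = 2
  u_58 = 8;  u_59 = 6;  u_60 = 5;  u_61 = 10;  u_62 = 3;  u_63 = 2
  u_64 = 6;  u_65 = 8;  u_66 = 1;  u_67 = 4;  u_68 = 4;  u_69 = 3
  u_70 = 8;  u_71 = 9;  u_72 = 7;  u_73 = 2;  u_74 = 5;  u_75 = 5
  u_76 = 7;  u_77 = 0;  u_78 = 10;  u_79 = 1;  u_80 = 10;  u_81 = 8
  u_82 = 9;  u_83 = 1;  u_84 = 4;  u_85 = 9;  u_86 = 8;  u_87 = 1
  u_88 = 10;  u_89 = 8;  u_90 = 10;  u_91 = 1;  u_92 = 7;  u_93 = 4
  u_94 = 0;  u_95 = 4;  u_96 = 4;  u_97 = 10;  u_98 = 3;  u_99 = 8
  u_100 = 1;  u_101 = 4;  u_102 = 0;  u_103 = 3;  u_104 = 7;  u_105 = 7
  u_106 = 6;  u_107 = 1;  u_108 = 7;  u_109 = 8;  u_110 = 2;  u_111 = 5
  u_112 = 1;  u_113 = 1;  u_114 = 10;  u_115 = 1;  u_116 = 8;  u_117 = 2
  u_118 = 3;  u_119 = 4;  u_120 = 6;  u_121 = 7;  u_122 = 2;  u_123 = 0
  u_124 = 1;  u_125 = 3;  u_126 = 2;  u_127 = 4;  u_128 = 7;  u_129 = 6
  u_130 = 0;  u_131 = 3;  u_132 = 5;  u_133 = 6;  u_134 = 0;  u_135 = 8
  u_136 = 6;  u_137 = 10;  u_138 = 0;  u_139 = 7;  u_140 = 2;  u_141 = 5
  u_142 = 4;  u_143 = 7;  u_144 = 8;  u_145 = 4;  u_146 = 9;  u_147 = 7
  u_148 = 3;  u_149 = 7;  u_150 = 8;  u_151 = 8;  u_152 = 4;  u_153 = 8
  u_154 = 1;  u_155 = 0;  u_156 = 5;  u_157 = 2;  u_158 = 9;  u_159 = 3
  u_160 = 9;  u_161 = 7;  u_162 = 2;  u_163 = 2;  u_164 = 5;  u_165 = 9
  u_166 = 4;  u_167 = 1;  u_168 = 3;  u_169 = 6;  u_170 = 2;  u_171 = 8
  u_172 = 2;  u_173 = 0;  u_174 = 9;  u_175 = 8;  u_176 = 4;  u_177 = 1
  u_178 = 6;  u_179 = 1;  u_180 = 0;  u_181 = 0;  u_182 = 3;  u_183 = 5
  u_184 = 9;  u_185 = 0;  u_186 = 6;  u_187 = 2;  u_188 = 8;  u_189 = 9
  u_190 = 0;  u_191 = 8;  u_192 = 6;  u_193 = 3;  u_194 = 0;  u_195 = 8
  u_196 = 4;  u_197 = 6;  u_198 = 5;  u_199 = 5;  u_200 = 5;  u_201 = 9
  u_202 = 4;  u_203 = 5;  u_204 = 3;  u_205 = 7;  u_206 = 4;  u_207 = 9
  u_208 = 3;  u_209 = 9;  u_210 = 6;  u_211 = 2;  u_212 = 10;  u_213 = 10
  u_214 = 6;  u_215 = 1;  u_216 = 7;  u_217 = 1;  u_218 = 2;  u_219 = 6
  u_220 = 3;  u_221 = 2;  u_222 = 0;  u_223 = 10;  u_224 = 5;  u_225 = 7
  u_226 = 9;  u_227 = 2;  u_228 = 6;  u_229 = 7;  u_230 = 9;  u_231 = 1
  u_232 = 0;  u_233 = 4;  u_234 = 7;  u_235 = 6;  u_236 = 1;  u_237 = 3
  u_238 = 8;  u_239 = 1;  u_240 = 3;  u_241 = 0;  u_242 = 0;  u_243 = 1
  u_244 = 4;  u_245 = 3;  u_246 = 7;  u_247 = 5;  u_248 = 4;  u_249 = 6
  u_250 = 0;  u_251 = 1;  u_252 = 1;  u_253 = 0;  u_254 = 9;  u_255 = 0
  u_256 = 10;  u_257 = 10;  u_258 = 9;  u_259 = 2;  u_260 = 5;  u_261 = 0
  u_262 = 6;  u_263 = 7;  u_264 = 10;  u_265 = 2;  u_266 = 3;  u_267 = 2
  u_268 = 5;  u_269 = 1;  u_270 = 9;  u_271 = 10;  u_272 = 3;  u_273 = 1
  u_274 = 4;  u_275 = 5;  u_276 = 0;  u_277 = 0;  u_278 = 6;  u_279 = 3
  u_280 = 7;  u_281 = 1;  u_282 = 3;  u_283 = 5;  u_284 = 6;  u_285 = 5
  u_286 = 8;  u_287 = 10;  u_288 = 7;  u_289 = 4;  u_290 = 0;  u_291 = 5
  u_292 = 4;  u_293 = 2;  u_294 = 9;  u_295 = 0;  u_296 = 4;  u_297 = 9
  u_298 = 2;  u_299 = 7;  u_300 = 3;  u_301 = 1;  u_302 = 6;  u_303 = 1
  u_304 = 6;  u_305 = 0;  u_306 = 10;  u_307 = 8;  u_308 = 5;  u_309 = 7
  u_310 = 3;  u_311 = 3;  u_312 = 10;  u_313 = 7;  u_314 = 8;  u_315 = 8
  u_316 = 6;  u_317 = 8;  u_318 = 7;  u_319 = 1;  u_320 = 0;  u_321 = 8
  u_322 = 8;  u_323 = 7;  u_324 = 6;  u_325 = 10;  u_326 = 1;  u_327 = 2
  u_328 = 5;  u_329 = 7;  u_330 = 10;  u_331 = 6;  u_332 = 9;  u_333 = 3
  u_334 = 3;  u_335 = 5;  u_336 = 6;  u_337 = 4;  u_338 = 8;  u_339 = 7
  u_340 = 1;  u_341 = 1;  u_342 = 8;  u_343 = 0;  u_344 = 2;  u_345 = 9
  u_346 = 2;  u_347 = 6;  u_348 = 4;  u_349 = 9;  u_350 = 3;  u_351 = 4
  u_352 = 6;  u_353 = 9;  u_354 = 2;  u_355 = 6;  u_356 = 2;  u_357 = 9
  u_358 = 8;  u_359 = 3;  u_360 = 0;  u_361 = 3;  u_362 = 3;  u_363 = 2
  u_364 = 5;  u_365 = 6;  u_366 = 9;  u_367 = 3;  u_368 = 0;  u_369 = 5
  u_370 = 8;  u_371 = 8;  u_372 = 10;  u_373 = 9;  u_374 = 8;  u_375 = 6
  u_376 = 7;  u_377 = 1;  u_378 = 9;  u_379 = 9;  u_380 = 2;  u_381 = 9
  u_382 = 6;  u_383 = 7;  u_384 = 5;  u_385 = 3;  u_386 = 10;  u_387 = 8
  u_388 = 7;  u_389 = 0;  u_390 = 9;  u_391 = 5;  u_392 = 7;  u_393 = 3
  u_394 = 8;  u_395 = 10;  u_396 = 0;  u_397 = 5;  u_398 = 1;  u_399 = 10
  u_400 = 0;  u_401 = 6;  u_402 = 10
u_403 = 0·10 + 3·6 + 6·0 + 5·10 = 2
u_404 = 0·2 + 3·10 + 6·6 + 5·0 = 0

0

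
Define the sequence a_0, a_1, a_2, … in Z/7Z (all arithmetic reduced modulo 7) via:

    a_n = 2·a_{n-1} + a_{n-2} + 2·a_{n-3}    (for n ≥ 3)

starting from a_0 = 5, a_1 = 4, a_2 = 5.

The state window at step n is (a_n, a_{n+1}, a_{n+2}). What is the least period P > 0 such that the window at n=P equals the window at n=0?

n=0: window = (5, 4, 5)
n=1: window = (4, 5, 3)
n=2: window = (5, 3, 5)
n=3: window = (3, 5, 2)
n=4: window = (5, 2, 1)
n=5: window = (2, 1, 0)
n=6: window = (1, 0, 5)
n=7: window = (0, 5, 5)
n=8: window = (5, 5, 1)
n=9: window = (5, 1, 3)
n=10: window = (1, 3, 3)
n=11: window = (3, 3, 4)
n=12: window = (3, 4, 3)
n=13: window = (4, 3, 2)
n=14: window = (3, 2, 1)
n=15: window = (2, 1, 3)
n=16: window = (1, 3, 4)
n=17: window = (3, 4, 6)
n=18: window = (4, 6, 1)
n=19: window = (6, 1, 2)
n=20: window = (1, 2, 3)
n=21: window = (2, 3, 3)
n=22: window = (3, 3, 6)
n=23: window = (3, 6, 0)
n=24: window = (6, 0, 5)
n=25: window = (0, 5, 1)
n=26: window = (5, 1, 0)
n=27: window = (1, 0, 4)
n=28: window = (0, 4, 3)
n=29: window = (4, 3, 3)
n=30: window = (3, 3, 3)
n=31: window = (3, 3, 1)
n=32: window = (3, 1, 4)
n=33: window = (1, 4, 1)
n=34: window = (4, 1, 1)
n=35: window = (1, 1, 4)
n=36: window = (1, 4, 4)
n=37: window = (4, 4, 0)
n=38: window = (4, 0, 5)
n=39: window = (0, 5, 4)
n=40: window = (5, 4, 6)
…
n=169: window = (6, 3, 5)
n=170: window = (3, 5, 4)
n=171: window = (5, 4, 5)
window at n=171 equals window at n=0 → period = 171

171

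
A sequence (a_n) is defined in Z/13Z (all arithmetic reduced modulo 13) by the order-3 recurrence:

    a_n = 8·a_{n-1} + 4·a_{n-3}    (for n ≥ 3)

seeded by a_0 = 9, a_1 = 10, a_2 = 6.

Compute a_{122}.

2

a_3 = 8·6 + 0·10 + 4·9 = 6
a_4 = 8·6 + 0·6 + 4·10 = 10
a_5 = 8·10 + 0·6 + 4·6 = 0
a_6 = 8·0 + 0·10 + 4·6 = 11
a_7 = 8·11 + 0·0 + 4·10 = 11
a_8 = 8·11 + 0·11 + 4·0 = 10
a_9 = 8·10 + 0·11 + 4·11 = 7
a_10 = 8·7 + 0·10 + 4·11 = 9
a_11 = 8·9 + 0·7 + 4·10 = 8
a_12 = 8·8 + 0·9 + 4·7 = 1
a_13 = 8·1 + 0·8 + 4·9 = 5
a_14 = 8·5 + 0·1 + 4·8 = 7
a_15 = 8·7 + 0·5 + 4·1 = 8
a_16 = 8·8 + 0·7 + 4·5 = 6
a_17 = 8·6 + 0·8 + 4·7 = 11
a_18 = 8·11 + 0·6 + 4·8 = 3
a_19 = 8·3 + 0·11 + 4·6 = 9
a_20 = 8·9 + 0·3 + 4·11 = 12
a_21 = 8·12 + 0·9 + 4·3 = 4
a_22 = 8·4 + 0·12 + 4·9 = 3
a_23 = 8·3 + 0·4 + 4·12 = 7
a_24 = 8·7 + 0·3 + 4·4 = 7
a_25 = 8·7 + 0·7 + 4·3 = 3
a_26 = 8·3 + 0·7 + 4·7 = 0
a_27 = 8·0 + 0·3 + 4·7 = 2
a_28 = 8·2 + 0·0 + 4·3 = 2
a_29 = 8·2 + 0·2 + 4·0 = 3
a_30 = 8·3 + 0·2 + 4·2 = 6
a_31 = 8·6 + 0·3 + 4·2 = 4
a_32 = 8·4 + 0·6 + 4·3 = 5
a_33 = 8·5 + 0·4 + 4·6 = 12
a_34 = 8·12 + 0·5 + 4·4 = 8
a_35 = 8·8 + 0·12 + 4·5 = 6
a_36 = 8·6 + 0·8 + 4·12 = 5
a_37 = 8·5 + 0·6 + 4·8 = 7
a_38 = 8·7 + 0·5 + 4·6 = 2
a_39 = 8·2 + 0·7 + 4·5 = 10
a_40 = 8·10 + 0·2 + 4·7 = 4
a_41 = 8·4 + 0·10 + 4·2 = 1
a_42 = 8·1 + 0·4 + 4·10 = 9
a_43 = 8·9 + 0·1 + 4·4 = 10
a_44 = 8·10 + 0·9 + 4·1 = 6
(a_42, a_43, a_44) = (9, 10, 6) = (a_0, a_1, a_2), so the sequence has period 42.
122 ≡ 38 (mod 42), hence a_122 = a_38 = 2.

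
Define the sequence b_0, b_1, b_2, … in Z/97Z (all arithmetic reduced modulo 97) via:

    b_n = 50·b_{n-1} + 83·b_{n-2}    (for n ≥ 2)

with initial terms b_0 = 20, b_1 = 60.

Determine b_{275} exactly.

37

b_2 = 50·60 + 83·20 = 4
b_3 = 50·4 + 83·60 = 39
b_4 = 50·39 + 83·4 = 51
b_5 = 50·51 + 83·39 = 64
b_6 = 50·64 + 83·51 = 61
b_7 = 50·61 + 83·64 = 20
Continuing the recurrence:
  b_8 = 49;  b_9 = 36;  b_10 = 47;  b_11 = 3;  b_12 = 74;  b_13 = 69
  b_14 = 86;  b_15 = 36;  b_16 = 14;  b_17 = 2;  b_18 = 1;  b_19 = 22
  b_20 = 19;  b_21 = 60;  b_22 = 18;  b_23 = 60;  b_24 = 32;  b_25 = 81
  b_26 = 13;  b_27 = 1;  b_28 = 62;  b_29 = 79;  b_30 = 75;  b_31 = 25
  b_32 = 6;  b_33 = 47;  b_34 = 35;  b_35 = 25;  b_36 = 81;  b_37 = 14
  b_38 = 51;  b_39 = 26;  b_40 = 4;  b_41 = 30;  b_42 = 86;  b_43 = 0
  b_44 = 57;  b_45 = 37;  b_46 = 82;  b_47 = 90;  b_48 = 54;  b_49 = 82
  b_50 = 46;  b_51 = 85;  b_52 = 17;  b_53 = 48;  b_54 = 28;  b_55 = 49
  b_56 = 21;  b_57 = 73;  b_58 = 58;  b_59 = 35;  b_60 = 65;  b_61 = 44
  b_62 = 29;  b_63 = 58;  b_64 = 69;  b_65 = 19;  b_66 = 81;  b_67 = 1
  b_68 = 80;  b_69 = 9;  b_70 = 9;  b_71 = 33;  b_72 = 69;  b_73 = 78
  b_74 = 24;  b_75 = 11;  b_76 = 20;  b_77 = 70;  b_78 = 19;  b_79 = 67
  b_80 = 77;  b_81 = 2;  b_82 = 89;  b_83 = 57;  b_84 = 52;  b_85 = 56
  b_86 = 35;  b_87 = 93;  b_88 = 86;  b_89 = 88;  b_90 = 92;  b_91 = 70
  b_92 = 78;  b_93 = 10;  b_94 = 87;  b_95 = 39;  b_96 = 53;  b_97 = 67
  b_98 = 86;  b_99 = 64;  b_100 = 56;  b_101 = 61;  b_102 = 35;  b_103 = 23
  b_104 = 78;  b_105 = 86;  b_106 = 7;  b_107 = 19;  b_108 = 76;  b_109 = 42
  b_110 = 66;  b_111 = 93;  b_112 = 40;  b_113 = 19;  b_114 = 2;  b_115 = 28
  b_116 = 14;  b_117 = 17;  b_118 = 72;  b_119 = 64;  b_120 = 58;  b_121 = 64
  b_122 = 60;  b_123 = 67;  b_124 = 85;  b_125 = 14;  b_126 = 92;  b_127 = 39
  b_128 = 80;  b_129 = 59;  b_130 = 84;  b_131 = 76;  b_132 = 5;  b_133 = 59
  b_134 = 67;  b_135 = 2;  b_136 = 35;  b_137 = 73;  b_138 = 56;  b_139 = 32
  b_140 = 40;  b_141 = 0;  b_142 = 22;  b_143 = 33;  b_144 = 81;  b_145 = 96
  b_146 = 77;  b_147 = 81;  b_148 = 62;  b_149 = 26;  b_150 = 44;  b_151 = 90
  b_152 = 4;  b_153 = 7;  b_154 = 3;  b_155 = 52;  b_156 = 36;  b_157 = 5
  b_158 = 37;  b_159 = 34;  b_160 = 18;  b_161 = 36;  b_162 = 93;  b_163 = 72
  b_164 = 67;  b_165 = 14;  b_166 = 53;  b_167 = 29;  b_168 = 29;  b_169 = 74
  b_170 = 93;  b_171 = 25;  b_172 = 45;  b_173 = 57;  b_174 = 86;  b_175 = 10
  b_176 = 72;  b_177 = 65;  b_178 = 11;  b_179 = 28;  b_180 = 82;  b_181 = 22
  b_182 = 49;  b_183 = 8;  b_184 = 5;  b_185 = 41;  b_186 = 40;  b_187 = 68
  b_188 = 27;  b_189 = 10;  b_190 = 25;  b_191 = 43;  b_192 = 54;  b_193 = 61
  b_194 = 63;  b_195 = 65;  b_196 = 40;  b_197 = 23;  b_198 = 8;  b_199 = 78
  b_200 = 5;  b_201 = 31;  b_202 = 25;  b_203 = 40;  b_204 = 1;  b_205 = 72
  b_206 = 94;  b_207 = 6;  b_208 = 51;  b_209 = 41;  b_210 = 75;  b_211 = 72
  b_212 = 28;  b_213 = 4;  b_214 = 2;  b_215 = 44;  b_216 = 38;  b_217 = 23
  b_218 = 36;  b_219 = 23;  b_220 = 64;  b_221 = 65;  b_222 = 26;  b_223 = 2
  b_224 = 27;  b_225 = 61;  b_226 = 53;  b_227 = 50;  b_228 = 12;  b_229 = 94
  b_230 = 70;  b_231 = 50;  b_232 = 65;  b_233 = 28;  b_234 = 5;  b_235 = 52
  b_236 = 8;  b_237 = 60;  b_238 = 75;  b_239 = 0;  b_240 = 17;  b_241 = 74
  b_242 = 67;  b_243 = 83;  b_244 = 11;  b_245 = 67;  b_246 = 92;  b_247 = 73
  b_248 = 34;  b_249 = 96;  b_250 = 56;  b_251 = 1;  b_252 = 42;  b_253 = 49
  b_254 = 19;  b_255 = 70;  b_256 = 33;  b_257 = 88;  b_258 = 58;  b_259 = 19
  b_260 = 41;  b_261 = 38;  b_262 = 65;  b_263 = 2;  b_264 = 63;  b_265 = 18
  b_266 = 18;  b_267 = 66;  b_268 = 41;  b_269 = 59;  b_270 = 48;  b_271 = 22
  b_272 = 40;  b_273 = 43
b_274 = 50·43 + 83·40 = 38
b_275 = 50·38 + 83·43 = 37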